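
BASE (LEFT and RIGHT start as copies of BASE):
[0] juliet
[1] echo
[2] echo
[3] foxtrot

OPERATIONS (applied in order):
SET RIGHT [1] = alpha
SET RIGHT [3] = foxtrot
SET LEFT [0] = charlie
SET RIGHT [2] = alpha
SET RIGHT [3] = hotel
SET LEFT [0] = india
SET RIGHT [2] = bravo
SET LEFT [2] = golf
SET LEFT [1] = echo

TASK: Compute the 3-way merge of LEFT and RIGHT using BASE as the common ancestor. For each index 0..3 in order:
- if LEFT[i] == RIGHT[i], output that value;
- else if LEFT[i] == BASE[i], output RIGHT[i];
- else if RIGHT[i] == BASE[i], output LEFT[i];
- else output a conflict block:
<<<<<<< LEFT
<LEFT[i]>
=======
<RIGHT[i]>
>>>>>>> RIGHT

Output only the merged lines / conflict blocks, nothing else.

Final LEFT:  [india, echo, golf, foxtrot]
Final RIGHT: [juliet, alpha, bravo, hotel]
i=0: L=india, R=juliet=BASE -> take LEFT -> india
i=1: L=echo=BASE, R=alpha -> take RIGHT -> alpha
i=2: BASE=echo L=golf R=bravo all differ -> CONFLICT
i=3: L=foxtrot=BASE, R=hotel -> take RIGHT -> hotel

Answer: india
alpha
<<<<<<< LEFT
golf
=======
bravo
>>>>>>> RIGHT
hotel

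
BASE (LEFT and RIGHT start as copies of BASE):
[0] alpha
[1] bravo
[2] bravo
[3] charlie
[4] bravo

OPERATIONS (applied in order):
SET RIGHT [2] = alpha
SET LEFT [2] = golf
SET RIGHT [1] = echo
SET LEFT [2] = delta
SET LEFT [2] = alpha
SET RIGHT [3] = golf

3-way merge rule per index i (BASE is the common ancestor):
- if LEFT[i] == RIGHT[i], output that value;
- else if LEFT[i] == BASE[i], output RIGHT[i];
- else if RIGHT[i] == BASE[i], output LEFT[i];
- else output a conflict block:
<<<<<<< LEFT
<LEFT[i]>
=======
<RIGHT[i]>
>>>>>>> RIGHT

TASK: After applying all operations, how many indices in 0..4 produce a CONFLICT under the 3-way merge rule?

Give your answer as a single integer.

Final LEFT:  [alpha, bravo, alpha, charlie, bravo]
Final RIGHT: [alpha, echo, alpha, golf, bravo]
i=0: L=alpha R=alpha -> agree -> alpha
i=1: L=bravo=BASE, R=echo -> take RIGHT -> echo
i=2: L=alpha R=alpha -> agree -> alpha
i=3: L=charlie=BASE, R=golf -> take RIGHT -> golf
i=4: L=bravo R=bravo -> agree -> bravo
Conflict count: 0

Answer: 0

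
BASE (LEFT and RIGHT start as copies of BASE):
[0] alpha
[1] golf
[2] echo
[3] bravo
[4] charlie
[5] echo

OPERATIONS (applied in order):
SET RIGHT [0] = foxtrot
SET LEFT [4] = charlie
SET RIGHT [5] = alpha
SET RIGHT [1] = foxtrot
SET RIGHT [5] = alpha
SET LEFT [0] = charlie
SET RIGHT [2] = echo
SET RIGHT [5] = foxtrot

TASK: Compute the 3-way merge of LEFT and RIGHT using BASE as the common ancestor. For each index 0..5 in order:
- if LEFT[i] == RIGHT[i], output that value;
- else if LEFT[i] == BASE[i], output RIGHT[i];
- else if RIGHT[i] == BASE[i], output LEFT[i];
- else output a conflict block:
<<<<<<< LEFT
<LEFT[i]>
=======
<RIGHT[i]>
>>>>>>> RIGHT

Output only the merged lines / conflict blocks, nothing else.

Answer: <<<<<<< LEFT
charlie
=======
foxtrot
>>>>>>> RIGHT
foxtrot
echo
bravo
charlie
foxtrot

Derivation:
Final LEFT:  [charlie, golf, echo, bravo, charlie, echo]
Final RIGHT: [foxtrot, foxtrot, echo, bravo, charlie, foxtrot]
i=0: BASE=alpha L=charlie R=foxtrot all differ -> CONFLICT
i=1: L=golf=BASE, R=foxtrot -> take RIGHT -> foxtrot
i=2: L=echo R=echo -> agree -> echo
i=3: L=bravo R=bravo -> agree -> bravo
i=4: L=charlie R=charlie -> agree -> charlie
i=5: L=echo=BASE, R=foxtrot -> take RIGHT -> foxtrot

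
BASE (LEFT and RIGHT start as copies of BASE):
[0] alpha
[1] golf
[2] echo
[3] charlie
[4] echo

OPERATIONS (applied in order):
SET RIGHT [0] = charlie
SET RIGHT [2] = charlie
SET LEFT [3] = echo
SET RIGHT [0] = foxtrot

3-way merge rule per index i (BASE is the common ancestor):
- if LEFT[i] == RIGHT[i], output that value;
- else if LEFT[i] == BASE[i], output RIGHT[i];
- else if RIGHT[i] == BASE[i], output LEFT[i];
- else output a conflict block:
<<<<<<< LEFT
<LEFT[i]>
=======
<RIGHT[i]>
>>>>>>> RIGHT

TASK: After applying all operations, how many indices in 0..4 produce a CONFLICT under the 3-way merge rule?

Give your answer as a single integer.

Final LEFT:  [alpha, golf, echo, echo, echo]
Final RIGHT: [foxtrot, golf, charlie, charlie, echo]
i=0: L=alpha=BASE, R=foxtrot -> take RIGHT -> foxtrot
i=1: L=golf R=golf -> agree -> golf
i=2: L=echo=BASE, R=charlie -> take RIGHT -> charlie
i=3: L=echo, R=charlie=BASE -> take LEFT -> echo
i=4: L=echo R=echo -> agree -> echo
Conflict count: 0

Answer: 0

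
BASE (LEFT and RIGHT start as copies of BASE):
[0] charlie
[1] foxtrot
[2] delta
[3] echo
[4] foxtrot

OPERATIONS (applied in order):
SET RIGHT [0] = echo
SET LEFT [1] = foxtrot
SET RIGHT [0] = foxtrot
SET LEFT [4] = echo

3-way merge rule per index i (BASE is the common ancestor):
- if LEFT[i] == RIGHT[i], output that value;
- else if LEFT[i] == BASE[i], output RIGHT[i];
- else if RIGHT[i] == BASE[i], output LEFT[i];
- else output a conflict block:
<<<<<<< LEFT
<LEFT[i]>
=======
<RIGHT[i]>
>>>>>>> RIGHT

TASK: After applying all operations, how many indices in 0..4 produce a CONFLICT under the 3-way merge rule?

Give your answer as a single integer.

Final LEFT:  [charlie, foxtrot, delta, echo, echo]
Final RIGHT: [foxtrot, foxtrot, delta, echo, foxtrot]
i=0: L=charlie=BASE, R=foxtrot -> take RIGHT -> foxtrot
i=1: L=foxtrot R=foxtrot -> agree -> foxtrot
i=2: L=delta R=delta -> agree -> delta
i=3: L=echo R=echo -> agree -> echo
i=4: L=echo, R=foxtrot=BASE -> take LEFT -> echo
Conflict count: 0

Answer: 0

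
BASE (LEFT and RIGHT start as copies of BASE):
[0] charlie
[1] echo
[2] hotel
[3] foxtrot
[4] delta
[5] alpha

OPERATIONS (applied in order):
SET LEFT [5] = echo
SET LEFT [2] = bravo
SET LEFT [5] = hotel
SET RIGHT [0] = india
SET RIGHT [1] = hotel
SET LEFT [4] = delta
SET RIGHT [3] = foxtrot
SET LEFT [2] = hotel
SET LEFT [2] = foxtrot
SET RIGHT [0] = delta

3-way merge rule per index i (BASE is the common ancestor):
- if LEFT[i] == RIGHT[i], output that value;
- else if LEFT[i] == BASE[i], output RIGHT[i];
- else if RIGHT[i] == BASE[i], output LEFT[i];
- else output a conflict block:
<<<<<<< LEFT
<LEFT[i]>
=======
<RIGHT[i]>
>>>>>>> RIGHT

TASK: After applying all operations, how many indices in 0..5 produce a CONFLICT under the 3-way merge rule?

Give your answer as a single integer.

Final LEFT:  [charlie, echo, foxtrot, foxtrot, delta, hotel]
Final RIGHT: [delta, hotel, hotel, foxtrot, delta, alpha]
i=0: L=charlie=BASE, R=delta -> take RIGHT -> delta
i=1: L=echo=BASE, R=hotel -> take RIGHT -> hotel
i=2: L=foxtrot, R=hotel=BASE -> take LEFT -> foxtrot
i=3: L=foxtrot R=foxtrot -> agree -> foxtrot
i=4: L=delta R=delta -> agree -> delta
i=5: L=hotel, R=alpha=BASE -> take LEFT -> hotel
Conflict count: 0

Answer: 0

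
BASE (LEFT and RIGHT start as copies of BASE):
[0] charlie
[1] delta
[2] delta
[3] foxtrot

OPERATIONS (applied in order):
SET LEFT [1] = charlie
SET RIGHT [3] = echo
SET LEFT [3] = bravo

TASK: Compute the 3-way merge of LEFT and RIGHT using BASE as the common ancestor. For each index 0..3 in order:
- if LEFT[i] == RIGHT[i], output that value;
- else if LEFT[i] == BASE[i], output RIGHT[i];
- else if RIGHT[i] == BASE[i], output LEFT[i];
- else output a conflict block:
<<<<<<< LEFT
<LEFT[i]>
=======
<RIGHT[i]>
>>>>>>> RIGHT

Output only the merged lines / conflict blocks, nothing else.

Final LEFT:  [charlie, charlie, delta, bravo]
Final RIGHT: [charlie, delta, delta, echo]
i=0: L=charlie R=charlie -> agree -> charlie
i=1: L=charlie, R=delta=BASE -> take LEFT -> charlie
i=2: L=delta R=delta -> agree -> delta
i=3: BASE=foxtrot L=bravo R=echo all differ -> CONFLICT

Answer: charlie
charlie
delta
<<<<<<< LEFT
bravo
=======
echo
>>>>>>> RIGHT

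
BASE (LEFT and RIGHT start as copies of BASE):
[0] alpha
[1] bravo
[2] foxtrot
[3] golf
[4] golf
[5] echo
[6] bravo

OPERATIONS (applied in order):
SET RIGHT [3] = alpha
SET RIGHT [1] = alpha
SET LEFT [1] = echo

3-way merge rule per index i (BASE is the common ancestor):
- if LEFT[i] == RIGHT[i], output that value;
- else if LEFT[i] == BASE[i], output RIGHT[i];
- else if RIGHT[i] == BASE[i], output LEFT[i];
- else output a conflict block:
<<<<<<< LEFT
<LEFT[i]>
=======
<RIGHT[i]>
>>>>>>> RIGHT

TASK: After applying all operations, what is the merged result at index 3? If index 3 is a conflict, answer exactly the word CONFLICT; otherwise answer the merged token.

Final LEFT:  [alpha, echo, foxtrot, golf, golf, echo, bravo]
Final RIGHT: [alpha, alpha, foxtrot, alpha, golf, echo, bravo]
i=0: L=alpha R=alpha -> agree -> alpha
i=1: BASE=bravo L=echo R=alpha all differ -> CONFLICT
i=2: L=foxtrot R=foxtrot -> agree -> foxtrot
i=3: L=golf=BASE, R=alpha -> take RIGHT -> alpha
i=4: L=golf R=golf -> agree -> golf
i=5: L=echo R=echo -> agree -> echo
i=6: L=bravo R=bravo -> agree -> bravo
Index 3 -> alpha

Answer: alpha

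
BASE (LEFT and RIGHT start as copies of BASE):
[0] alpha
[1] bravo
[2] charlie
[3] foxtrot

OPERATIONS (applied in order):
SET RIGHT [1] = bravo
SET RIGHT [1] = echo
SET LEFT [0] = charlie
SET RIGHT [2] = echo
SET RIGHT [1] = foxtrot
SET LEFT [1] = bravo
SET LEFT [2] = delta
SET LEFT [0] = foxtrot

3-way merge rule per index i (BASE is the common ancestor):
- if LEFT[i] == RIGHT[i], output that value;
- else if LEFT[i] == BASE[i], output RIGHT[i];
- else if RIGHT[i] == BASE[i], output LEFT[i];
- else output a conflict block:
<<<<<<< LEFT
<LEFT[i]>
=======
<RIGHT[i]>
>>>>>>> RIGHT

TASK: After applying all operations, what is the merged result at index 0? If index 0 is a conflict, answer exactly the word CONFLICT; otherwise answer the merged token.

Final LEFT:  [foxtrot, bravo, delta, foxtrot]
Final RIGHT: [alpha, foxtrot, echo, foxtrot]
i=0: L=foxtrot, R=alpha=BASE -> take LEFT -> foxtrot
i=1: L=bravo=BASE, R=foxtrot -> take RIGHT -> foxtrot
i=2: BASE=charlie L=delta R=echo all differ -> CONFLICT
i=3: L=foxtrot R=foxtrot -> agree -> foxtrot
Index 0 -> foxtrot

Answer: foxtrot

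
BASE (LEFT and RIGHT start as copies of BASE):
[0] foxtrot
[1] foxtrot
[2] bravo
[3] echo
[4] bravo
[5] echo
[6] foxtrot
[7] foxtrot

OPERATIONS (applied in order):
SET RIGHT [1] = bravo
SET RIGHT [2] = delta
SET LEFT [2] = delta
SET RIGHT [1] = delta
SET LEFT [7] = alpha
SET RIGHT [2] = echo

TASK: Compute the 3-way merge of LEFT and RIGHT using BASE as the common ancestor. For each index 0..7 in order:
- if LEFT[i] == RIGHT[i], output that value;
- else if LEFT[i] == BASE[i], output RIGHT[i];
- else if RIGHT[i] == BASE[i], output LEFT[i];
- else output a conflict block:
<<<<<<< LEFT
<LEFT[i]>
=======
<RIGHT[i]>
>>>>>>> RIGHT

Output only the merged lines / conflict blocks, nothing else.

Answer: foxtrot
delta
<<<<<<< LEFT
delta
=======
echo
>>>>>>> RIGHT
echo
bravo
echo
foxtrot
alpha

Derivation:
Final LEFT:  [foxtrot, foxtrot, delta, echo, bravo, echo, foxtrot, alpha]
Final RIGHT: [foxtrot, delta, echo, echo, bravo, echo, foxtrot, foxtrot]
i=0: L=foxtrot R=foxtrot -> agree -> foxtrot
i=1: L=foxtrot=BASE, R=delta -> take RIGHT -> delta
i=2: BASE=bravo L=delta R=echo all differ -> CONFLICT
i=3: L=echo R=echo -> agree -> echo
i=4: L=bravo R=bravo -> agree -> bravo
i=5: L=echo R=echo -> agree -> echo
i=6: L=foxtrot R=foxtrot -> agree -> foxtrot
i=7: L=alpha, R=foxtrot=BASE -> take LEFT -> alpha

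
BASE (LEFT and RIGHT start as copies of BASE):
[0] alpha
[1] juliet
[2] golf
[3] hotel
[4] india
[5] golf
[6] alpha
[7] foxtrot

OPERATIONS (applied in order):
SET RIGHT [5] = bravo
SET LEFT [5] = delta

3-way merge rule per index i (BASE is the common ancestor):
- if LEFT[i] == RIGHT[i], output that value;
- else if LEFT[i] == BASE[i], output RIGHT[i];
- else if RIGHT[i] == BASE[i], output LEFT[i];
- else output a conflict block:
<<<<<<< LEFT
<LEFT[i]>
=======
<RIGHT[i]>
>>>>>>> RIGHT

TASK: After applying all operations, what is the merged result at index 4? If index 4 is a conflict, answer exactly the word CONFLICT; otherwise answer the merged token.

Final LEFT:  [alpha, juliet, golf, hotel, india, delta, alpha, foxtrot]
Final RIGHT: [alpha, juliet, golf, hotel, india, bravo, alpha, foxtrot]
i=0: L=alpha R=alpha -> agree -> alpha
i=1: L=juliet R=juliet -> agree -> juliet
i=2: L=golf R=golf -> agree -> golf
i=3: L=hotel R=hotel -> agree -> hotel
i=4: L=india R=india -> agree -> india
i=5: BASE=golf L=delta R=bravo all differ -> CONFLICT
i=6: L=alpha R=alpha -> agree -> alpha
i=7: L=foxtrot R=foxtrot -> agree -> foxtrot
Index 4 -> india

Answer: india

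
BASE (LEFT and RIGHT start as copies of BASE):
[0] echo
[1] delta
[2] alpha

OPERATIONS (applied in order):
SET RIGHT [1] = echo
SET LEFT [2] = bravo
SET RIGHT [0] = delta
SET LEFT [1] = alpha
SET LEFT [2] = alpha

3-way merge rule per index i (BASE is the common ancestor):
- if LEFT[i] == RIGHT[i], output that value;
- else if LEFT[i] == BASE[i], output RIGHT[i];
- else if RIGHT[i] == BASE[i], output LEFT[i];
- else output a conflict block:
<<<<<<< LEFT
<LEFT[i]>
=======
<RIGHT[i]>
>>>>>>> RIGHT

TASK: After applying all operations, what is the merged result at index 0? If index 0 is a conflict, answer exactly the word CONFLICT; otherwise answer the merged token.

Answer: delta

Derivation:
Final LEFT:  [echo, alpha, alpha]
Final RIGHT: [delta, echo, alpha]
i=0: L=echo=BASE, R=delta -> take RIGHT -> delta
i=1: BASE=delta L=alpha R=echo all differ -> CONFLICT
i=2: L=alpha R=alpha -> agree -> alpha
Index 0 -> delta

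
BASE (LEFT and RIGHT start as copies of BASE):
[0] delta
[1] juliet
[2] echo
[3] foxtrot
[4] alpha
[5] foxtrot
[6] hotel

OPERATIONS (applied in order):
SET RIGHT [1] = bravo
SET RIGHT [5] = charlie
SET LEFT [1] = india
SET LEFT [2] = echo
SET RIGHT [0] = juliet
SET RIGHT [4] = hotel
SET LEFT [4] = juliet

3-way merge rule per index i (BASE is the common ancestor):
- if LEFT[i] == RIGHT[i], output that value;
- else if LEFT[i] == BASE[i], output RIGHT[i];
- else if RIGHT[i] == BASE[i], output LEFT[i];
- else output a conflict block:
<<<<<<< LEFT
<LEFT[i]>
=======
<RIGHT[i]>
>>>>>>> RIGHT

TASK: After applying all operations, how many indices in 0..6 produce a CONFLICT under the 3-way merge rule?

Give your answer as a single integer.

Answer: 2

Derivation:
Final LEFT:  [delta, india, echo, foxtrot, juliet, foxtrot, hotel]
Final RIGHT: [juliet, bravo, echo, foxtrot, hotel, charlie, hotel]
i=0: L=delta=BASE, R=juliet -> take RIGHT -> juliet
i=1: BASE=juliet L=india R=bravo all differ -> CONFLICT
i=2: L=echo R=echo -> agree -> echo
i=3: L=foxtrot R=foxtrot -> agree -> foxtrot
i=4: BASE=alpha L=juliet R=hotel all differ -> CONFLICT
i=5: L=foxtrot=BASE, R=charlie -> take RIGHT -> charlie
i=6: L=hotel R=hotel -> agree -> hotel
Conflict count: 2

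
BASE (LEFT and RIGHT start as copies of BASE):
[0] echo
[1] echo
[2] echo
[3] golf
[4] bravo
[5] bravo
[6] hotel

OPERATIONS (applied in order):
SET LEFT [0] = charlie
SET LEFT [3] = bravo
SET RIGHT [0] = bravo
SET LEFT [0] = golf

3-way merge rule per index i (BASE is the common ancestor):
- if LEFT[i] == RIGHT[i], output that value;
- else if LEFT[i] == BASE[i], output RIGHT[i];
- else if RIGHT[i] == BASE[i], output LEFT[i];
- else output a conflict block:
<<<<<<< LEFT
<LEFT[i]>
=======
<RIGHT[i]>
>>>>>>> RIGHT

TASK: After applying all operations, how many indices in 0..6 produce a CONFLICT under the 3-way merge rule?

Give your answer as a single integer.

Final LEFT:  [golf, echo, echo, bravo, bravo, bravo, hotel]
Final RIGHT: [bravo, echo, echo, golf, bravo, bravo, hotel]
i=0: BASE=echo L=golf R=bravo all differ -> CONFLICT
i=1: L=echo R=echo -> agree -> echo
i=2: L=echo R=echo -> agree -> echo
i=3: L=bravo, R=golf=BASE -> take LEFT -> bravo
i=4: L=bravo R=bravo -> agree -> bravo
i=5: L=bravo R=bravo -> agree -> bravo
i=6: L=hotel R=hotel -> agree -> hotel
Conflict count: 1

Answer: 1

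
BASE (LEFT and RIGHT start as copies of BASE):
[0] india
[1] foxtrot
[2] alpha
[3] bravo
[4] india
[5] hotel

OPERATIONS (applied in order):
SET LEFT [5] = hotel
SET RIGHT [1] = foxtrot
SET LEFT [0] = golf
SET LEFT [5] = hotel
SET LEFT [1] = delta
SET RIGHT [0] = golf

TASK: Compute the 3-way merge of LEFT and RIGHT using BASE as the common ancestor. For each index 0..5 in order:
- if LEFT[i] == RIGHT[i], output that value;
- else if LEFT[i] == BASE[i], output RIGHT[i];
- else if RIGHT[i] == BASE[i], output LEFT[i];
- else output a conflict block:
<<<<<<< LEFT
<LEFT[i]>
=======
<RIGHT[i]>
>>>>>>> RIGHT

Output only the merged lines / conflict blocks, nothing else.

Final LEFT:  [golf, delta, alpha, bravo, india, hotel]
Final RIGHT: [golf, foxtrot, alpha, bravo, india, hotel]
i=0: L=golf R=golf -> agree -> golf
i=1: L=delta, R=foxtrot=BASE -> take LEFT -> delta
i=2: L=alpha R=alpha -> agree -> alpha
i=3: L=bravo R=bravo -> agree -> bravo
i=4: L=india R=india -> agree -> india
i=5: L=hotel R=hotel -> agree -> hotel

Answer: golf
delta
alpha
bravo
india
hotel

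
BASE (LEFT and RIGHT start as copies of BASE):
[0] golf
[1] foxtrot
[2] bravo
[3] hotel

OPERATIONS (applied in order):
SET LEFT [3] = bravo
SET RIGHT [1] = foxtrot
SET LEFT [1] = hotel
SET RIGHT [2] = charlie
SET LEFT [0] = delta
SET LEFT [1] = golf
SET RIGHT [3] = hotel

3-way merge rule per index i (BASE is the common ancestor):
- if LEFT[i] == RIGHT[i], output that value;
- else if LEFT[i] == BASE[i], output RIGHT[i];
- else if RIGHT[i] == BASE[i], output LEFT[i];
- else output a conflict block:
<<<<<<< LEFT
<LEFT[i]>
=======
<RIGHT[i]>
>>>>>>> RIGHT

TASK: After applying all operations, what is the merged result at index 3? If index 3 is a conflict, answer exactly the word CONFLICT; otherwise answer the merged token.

Answer: bravo

Derivation:
Final LEFT:  [delta, golf, bravo, bravo]
Final RIGHT: [golf, foxtrot, charlie, hotel]
i=0: L=delta, R=golf=BASE -> take LEFT -> delta
i=1: L=golf, R=foxtrot=BASE -> take LEFT -> golf
i=2: L=bravo=BASE, R=charlie -> take RIGHT -> charlie
i=3: L=bravo, R=hotel=BASE -> take LEFT -> bravo
Index 3 -> bravo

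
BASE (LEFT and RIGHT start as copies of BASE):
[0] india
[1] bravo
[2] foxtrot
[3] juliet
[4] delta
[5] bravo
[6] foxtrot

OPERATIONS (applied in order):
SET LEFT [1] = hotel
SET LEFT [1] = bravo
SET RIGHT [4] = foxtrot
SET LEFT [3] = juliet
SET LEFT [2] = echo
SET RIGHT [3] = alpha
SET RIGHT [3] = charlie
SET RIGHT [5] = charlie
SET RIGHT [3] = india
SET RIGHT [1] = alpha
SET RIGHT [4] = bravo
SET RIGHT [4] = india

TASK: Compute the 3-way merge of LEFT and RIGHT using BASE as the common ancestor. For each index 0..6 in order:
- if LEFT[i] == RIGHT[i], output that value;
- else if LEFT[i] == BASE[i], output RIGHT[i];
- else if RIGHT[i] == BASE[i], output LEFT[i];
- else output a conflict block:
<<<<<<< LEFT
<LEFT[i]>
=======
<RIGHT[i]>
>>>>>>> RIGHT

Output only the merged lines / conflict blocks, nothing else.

Final LEFT:  [india, bravo, echo, juliet, delta, bravo, foxtrot]
Final RIGHT: [india, alpha, foxtrot, india, india, charlie, foxtrot]
i=0: L=india R=india -> agree -> india
i=1: L=bravo=BASE, R=alpha -> take RIGHT -> alpha
i=2: L=echo, R=foxtrot=BASE -> take LEFT -> echo
i=3: L=juliet=BASE, R=india -> take RIGHT -> india
i=4: L=delta=BASE, R=india -> take RIGHT -> india
i=5: L=bravo=BASE, R=charlie -> take RIGHT -> charlie
i=6: L=foxtrot R=foxtrot -> agree -> foxtrot

Answer: india
alpha
echo
india
india
charlie
foxtrot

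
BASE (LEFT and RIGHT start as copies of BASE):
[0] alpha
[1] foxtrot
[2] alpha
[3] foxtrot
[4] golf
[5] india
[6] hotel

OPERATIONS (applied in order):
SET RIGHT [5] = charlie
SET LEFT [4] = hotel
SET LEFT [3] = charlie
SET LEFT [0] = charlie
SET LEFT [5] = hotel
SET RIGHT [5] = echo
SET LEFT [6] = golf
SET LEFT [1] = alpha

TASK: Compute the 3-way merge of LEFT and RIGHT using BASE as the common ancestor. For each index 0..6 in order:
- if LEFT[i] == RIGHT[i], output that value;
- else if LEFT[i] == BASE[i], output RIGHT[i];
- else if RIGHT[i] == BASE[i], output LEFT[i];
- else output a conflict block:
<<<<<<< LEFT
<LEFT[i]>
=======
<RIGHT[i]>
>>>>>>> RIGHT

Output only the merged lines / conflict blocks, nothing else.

Answer: charlie
alpha
alpha
charlie
hotel
<<<<<<< LEFT
hotel
=======
echo
>>>>>>> RIGHT
golf

Derivation:
Final LEFT:  [charlie, alpha, alpha, charlie, hotel, hotel, golf]
Final RIGHT: [alpha, foxtrot, alpha, foxtrot, golf, echo, hotel]
i=0: L=charlie, R=alpha=BASE -> take LEFT -> charlie
i=1: L=alpha, R=foxtrot=BASE -> take LEFT -> alpha
i=2: L=alpha R=alpha -> agree -> alpha
i=3: L=charlie, R=foxtrot=BASE -> take LEFT -> charlie
i=4: L=hotel, R=golf=BASE -> take LEFT -> hotel
i=5: BASE=india L=hotel R=echo all differ -> CONFLICT
i=6: L=golf, R=hotel=BASE -> take LEFT -> golf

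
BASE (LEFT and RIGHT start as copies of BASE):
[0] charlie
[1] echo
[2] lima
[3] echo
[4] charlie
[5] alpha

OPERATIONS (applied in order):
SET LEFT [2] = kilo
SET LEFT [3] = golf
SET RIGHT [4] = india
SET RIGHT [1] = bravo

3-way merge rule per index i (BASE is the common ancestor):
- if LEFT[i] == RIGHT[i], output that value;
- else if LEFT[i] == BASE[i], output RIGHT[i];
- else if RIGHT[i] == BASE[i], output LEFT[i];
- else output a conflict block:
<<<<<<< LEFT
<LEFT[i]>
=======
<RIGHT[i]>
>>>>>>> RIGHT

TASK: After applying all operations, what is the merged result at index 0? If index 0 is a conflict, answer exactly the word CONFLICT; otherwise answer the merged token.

Final LEFT:  [charlie, echo, kilo, golf, charlie, alpha]
Final RIGHT: [charlie, bravo, lima, echo, india, alpha]
i=0: L=charlie R=charlie -> agree -> charlie
i=1: L=echo=BASE, R=bravo -> take RIGHT -> bravo
i=2: L=kilo, R=lima=BASE -> take LEFT -> kilo
i=3: L=golf, R=echo=BASE -> take LEFT -> golf
i=4: L=charlie=BASE, R=india -> take RIGHT -> india
i=5: L=alpha R=alpha -> agree -> alpha
Index 0 -> charlie

Answer: charlie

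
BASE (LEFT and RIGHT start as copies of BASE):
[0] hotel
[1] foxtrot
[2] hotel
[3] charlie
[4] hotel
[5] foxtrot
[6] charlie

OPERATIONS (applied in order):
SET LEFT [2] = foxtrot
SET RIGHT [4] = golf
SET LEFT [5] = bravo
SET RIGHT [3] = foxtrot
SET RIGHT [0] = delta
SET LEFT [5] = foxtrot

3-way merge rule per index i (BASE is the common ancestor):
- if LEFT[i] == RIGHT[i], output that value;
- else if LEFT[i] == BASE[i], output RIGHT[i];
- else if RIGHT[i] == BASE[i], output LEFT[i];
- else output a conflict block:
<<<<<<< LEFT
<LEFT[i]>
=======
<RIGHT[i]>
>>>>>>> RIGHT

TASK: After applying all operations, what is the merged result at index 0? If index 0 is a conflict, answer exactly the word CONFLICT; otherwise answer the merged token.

Answer: delta

Derivation:
Final LEFT:  [hotel, foxtrot, foxtrot, charlie, hotel, foxtrot, charlie]
Final RIGHT: [delta, foxtrot, hotel, foxtrot, golf, foxtrot, charlie]
i=0: L=hotel=BASE, R=delta -> take RIGHT -> delta
i=1: L=foxtrot R=foxtrot -> agree -> foxtrot
i=2: L=foxtrot, R=hotel=BASE -> take LEFT -> foxtrot
i=3: L=charlie=BASE, R=foxtrot -> take RIGHT -> foxtrot
i=4: L=hotel=BASE, R=golf -> take RIGHT -> golf
i=5: L=foxtrot R=foxtrot -> agree -> foxtrot
i=6: L=charlie R=charlie -> agree -> charlie
Index 0 -> delta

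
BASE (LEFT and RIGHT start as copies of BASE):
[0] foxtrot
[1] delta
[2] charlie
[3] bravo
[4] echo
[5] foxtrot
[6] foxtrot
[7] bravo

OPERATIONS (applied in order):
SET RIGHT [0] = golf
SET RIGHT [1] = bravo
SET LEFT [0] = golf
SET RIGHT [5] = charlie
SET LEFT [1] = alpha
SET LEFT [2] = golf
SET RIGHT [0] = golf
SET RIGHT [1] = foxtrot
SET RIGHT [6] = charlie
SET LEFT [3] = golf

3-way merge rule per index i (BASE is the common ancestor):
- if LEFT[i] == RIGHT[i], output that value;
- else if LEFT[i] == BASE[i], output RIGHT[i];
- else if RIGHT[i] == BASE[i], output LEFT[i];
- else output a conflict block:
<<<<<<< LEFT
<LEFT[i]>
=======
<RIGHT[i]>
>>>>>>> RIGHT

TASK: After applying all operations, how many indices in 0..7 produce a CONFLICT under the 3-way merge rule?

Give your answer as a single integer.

Final LEFT:  [golf, alpha, golf, golf, echo, foxtrot, foxtrot, bravo]
Final RIGHT: [golf, foxtrot, charlie, bravo, echo, charlie, charlie, bravo]
i=0: L=golf R=golf -> agree -> golf
i=1: BASE=delta L=alpha R=foxtrot all differ -> CONFLICT
i=2: L=golf, R=charlie=BASE -> take LEFT -> golf
i=3: L=golf, R=bravo=BASE -> take LEFT -> golf
i=4: L=echo R=echo -> agree -> echo
i=5: L=foxtrot=BASE, R=charlie -> take RIGHT -> charlie
i=6: L=foxtrot=BASE, R=charlie -> take RIGHT -> charlie
i=7: L=bravo R=bravo -> agree -> bravo
Conflict count: 1

Answer: 1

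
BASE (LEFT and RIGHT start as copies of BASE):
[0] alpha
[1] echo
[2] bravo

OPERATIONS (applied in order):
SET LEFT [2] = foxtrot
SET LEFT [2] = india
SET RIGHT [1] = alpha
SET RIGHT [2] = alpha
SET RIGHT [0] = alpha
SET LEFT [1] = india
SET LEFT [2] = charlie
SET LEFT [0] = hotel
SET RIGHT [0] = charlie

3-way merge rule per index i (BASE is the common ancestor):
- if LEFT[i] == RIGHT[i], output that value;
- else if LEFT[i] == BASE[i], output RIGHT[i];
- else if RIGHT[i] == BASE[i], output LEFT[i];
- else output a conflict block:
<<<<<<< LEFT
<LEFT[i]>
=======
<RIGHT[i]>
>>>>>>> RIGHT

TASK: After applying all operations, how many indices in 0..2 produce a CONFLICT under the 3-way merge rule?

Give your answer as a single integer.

Answer: 3

Derivation:
Final LEFT:  [hotel, india, charlie]
Final RIGHT: [charlie, alpha, alpha]
i=0: BASE=alpha L=hotel R=charlie all differ -> CONFLICT
i=1: BASE=echo L=india R=alpha all differ -> CONFLICT
i=2: BASE=bravo L=charlie R=alpha all differ -> CONFLICT
Conflict count: 3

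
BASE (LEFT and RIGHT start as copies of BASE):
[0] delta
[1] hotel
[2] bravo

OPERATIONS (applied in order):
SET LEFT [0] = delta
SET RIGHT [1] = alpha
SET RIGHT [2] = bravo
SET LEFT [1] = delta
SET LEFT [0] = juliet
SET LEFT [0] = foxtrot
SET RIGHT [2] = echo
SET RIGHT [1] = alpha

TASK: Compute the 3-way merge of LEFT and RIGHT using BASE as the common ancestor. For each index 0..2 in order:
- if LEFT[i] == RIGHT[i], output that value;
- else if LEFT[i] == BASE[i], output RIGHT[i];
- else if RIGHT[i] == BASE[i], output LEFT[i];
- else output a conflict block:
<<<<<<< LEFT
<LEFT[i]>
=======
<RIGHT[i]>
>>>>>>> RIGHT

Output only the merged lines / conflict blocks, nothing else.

Answer: foxtrot
<<<<<<< LEFT
delta
=======
alpha
>>>>>>> RIGHT
echo

Derivation:
Final LEFT:  [foxtrot, delta, bravo]
Final RIGHT: [delta, alpha, echo]
i=0: L=foxtrot, R=delta=BASE -> take LEFT -> foxtrot
i=1: BASE=hotel L=delta R=alpha all differ -> CONFLICT
i=2: L=bravo=BASE, R=echo -> take RIGHT -> echo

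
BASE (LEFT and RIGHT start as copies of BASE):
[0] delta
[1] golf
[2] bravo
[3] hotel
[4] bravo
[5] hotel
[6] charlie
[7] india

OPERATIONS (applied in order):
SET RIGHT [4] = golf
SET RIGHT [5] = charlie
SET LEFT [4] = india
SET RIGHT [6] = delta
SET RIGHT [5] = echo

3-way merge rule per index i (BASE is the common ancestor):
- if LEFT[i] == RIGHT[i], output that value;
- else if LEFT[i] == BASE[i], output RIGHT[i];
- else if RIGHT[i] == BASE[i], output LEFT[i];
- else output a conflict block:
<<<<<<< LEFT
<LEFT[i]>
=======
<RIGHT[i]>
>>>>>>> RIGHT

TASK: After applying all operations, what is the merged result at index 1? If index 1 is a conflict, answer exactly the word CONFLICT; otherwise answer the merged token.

Final LEFT:  [delta, golf, bravo, hotel, india, hotel, charlie, india]
Final RIGHT: [delta, golf, bravo, hotel, golf, echo, delta, india]
i=0: L=delta R=delta -> agree -> delta
i=1: L=golf R=golf -> agree -> golf
i=2: L=bravo R=bravo -> agree -> bravo
i=3: L=hotel R=hotel -> agree -> hotel
i=4: BASE=bravo L=india R=golf all differ -> CONFLICT
i=5: L=hotel=BASE, R=echo -> take RIGHT -> echo
i=6: L=charlie=BASE, R=delta -> take RIGHT -> delta
i=7: L=india R=india -> agree -> india
Index 1 -> golf

Answer: golf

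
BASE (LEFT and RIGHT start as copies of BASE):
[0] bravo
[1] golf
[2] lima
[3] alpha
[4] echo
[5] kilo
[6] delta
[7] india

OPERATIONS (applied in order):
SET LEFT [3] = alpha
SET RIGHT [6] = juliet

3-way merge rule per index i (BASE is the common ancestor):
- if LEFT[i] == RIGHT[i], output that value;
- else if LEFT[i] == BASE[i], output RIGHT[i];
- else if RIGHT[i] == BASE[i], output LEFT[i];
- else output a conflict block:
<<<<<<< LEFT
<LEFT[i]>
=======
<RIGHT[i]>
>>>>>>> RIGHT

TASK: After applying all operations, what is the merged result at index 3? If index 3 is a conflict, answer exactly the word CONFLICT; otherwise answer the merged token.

Final LEFT:  [bravo, golf, lima, alpha, echo, kilo, delta, india]
Final RIGHT: [bravo, golf, lima, alpha, echo, kilo, juliet, india]
i=0: L=bravo R=bravo -> agree -> bravo
i=1: L=golf R=golf -> agree -> golf
i=2: L=lima R=lima -> agree -> lima
i=3: L=alpha R=alpha -> agree -> alpha
i=4: L=echo R=echo -> agree -> echo
i=5: L=kilo R=kilo -> agree -> kilo
i=6: L=delta=BASE, R=juliet -> take RIGHT -> juliet
i=7: L=india R=india -> agree -> india
Index 3 -> alpha

Answer: alpha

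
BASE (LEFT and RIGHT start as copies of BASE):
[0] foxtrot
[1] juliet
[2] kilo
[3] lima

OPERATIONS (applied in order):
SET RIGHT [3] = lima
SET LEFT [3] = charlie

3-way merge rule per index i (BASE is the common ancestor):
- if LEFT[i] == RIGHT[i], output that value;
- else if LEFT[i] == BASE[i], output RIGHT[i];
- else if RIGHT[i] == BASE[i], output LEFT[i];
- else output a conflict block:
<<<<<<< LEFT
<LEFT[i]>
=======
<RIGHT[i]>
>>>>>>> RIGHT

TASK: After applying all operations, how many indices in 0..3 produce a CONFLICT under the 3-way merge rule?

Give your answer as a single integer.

Answer: 0

Derivation:
Final LEFT:  [foxtrot, juliet, kilo, charlie]
Final RIGHT: [foxtrot, juliet, kilo, lima]
i=0: L=foxtrot R=foxtrot -> agree -> foxtrot
i=1: L=juliet R=juliet -> agree -> juliet
i=2: L=kilo R=kilo -> agree -> kilo
i=3: L=charlie, R=lima=BASE -> take LEFT -> charlie
Conflict count: 0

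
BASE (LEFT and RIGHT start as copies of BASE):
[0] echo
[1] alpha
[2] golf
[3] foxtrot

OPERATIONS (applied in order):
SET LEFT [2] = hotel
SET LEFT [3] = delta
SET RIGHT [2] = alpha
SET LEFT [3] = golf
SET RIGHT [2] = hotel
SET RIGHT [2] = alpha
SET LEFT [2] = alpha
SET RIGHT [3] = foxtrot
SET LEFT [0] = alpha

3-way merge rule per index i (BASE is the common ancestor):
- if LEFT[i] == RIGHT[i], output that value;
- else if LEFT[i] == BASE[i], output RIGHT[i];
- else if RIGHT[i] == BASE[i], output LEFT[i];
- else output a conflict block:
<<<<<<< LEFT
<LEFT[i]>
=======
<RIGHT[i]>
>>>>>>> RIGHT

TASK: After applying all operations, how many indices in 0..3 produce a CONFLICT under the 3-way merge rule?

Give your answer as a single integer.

Answer: 0

Derivation:
Final LEFT:  [alpha, alpha, alpha, golf]
Final RIGHT: [echo, alpha, alpha, foxtrot]
i=0: L=alpha, R=echo=BASE -> take LEFT -> alpha
i=1: L=alpha R=alpha -> agree -> alpha
i=2: L=alpha R=alpha -> agree -> alpha
i=3: L=golf, R=foxtrot=BASE -> take LEFT -> golf
Conflict count: 0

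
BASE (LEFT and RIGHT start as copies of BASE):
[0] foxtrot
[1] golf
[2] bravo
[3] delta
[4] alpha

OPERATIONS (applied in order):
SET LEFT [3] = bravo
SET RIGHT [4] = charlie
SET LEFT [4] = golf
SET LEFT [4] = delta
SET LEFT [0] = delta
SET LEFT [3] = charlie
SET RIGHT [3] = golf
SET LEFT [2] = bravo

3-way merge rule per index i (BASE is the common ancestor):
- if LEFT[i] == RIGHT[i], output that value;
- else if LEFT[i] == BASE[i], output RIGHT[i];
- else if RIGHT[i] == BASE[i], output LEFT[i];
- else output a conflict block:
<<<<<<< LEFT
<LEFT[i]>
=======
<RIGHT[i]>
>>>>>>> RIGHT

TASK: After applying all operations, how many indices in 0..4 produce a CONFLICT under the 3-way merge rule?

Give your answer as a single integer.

Answer: 2

Derivation:
Final LEFT:  [delta, golf, bravo, charlie, delta]
Final RIGHT: [foxtrot, golf, bravo, golf, charlie]
i=0: L=delta, R=foxtrot=BASE -> take LEFT -> delta
i=1: L=golf R=golf -> agree -> golf
i=2: L=bravo R=bravo -> agree -> bravo
i=3: BASE=delta L=charlie R=golf all differ -> CONFLICT
i=4: BASE=alpha L=delta R=charlie all differ -> CONFLICT
Conflict count: 2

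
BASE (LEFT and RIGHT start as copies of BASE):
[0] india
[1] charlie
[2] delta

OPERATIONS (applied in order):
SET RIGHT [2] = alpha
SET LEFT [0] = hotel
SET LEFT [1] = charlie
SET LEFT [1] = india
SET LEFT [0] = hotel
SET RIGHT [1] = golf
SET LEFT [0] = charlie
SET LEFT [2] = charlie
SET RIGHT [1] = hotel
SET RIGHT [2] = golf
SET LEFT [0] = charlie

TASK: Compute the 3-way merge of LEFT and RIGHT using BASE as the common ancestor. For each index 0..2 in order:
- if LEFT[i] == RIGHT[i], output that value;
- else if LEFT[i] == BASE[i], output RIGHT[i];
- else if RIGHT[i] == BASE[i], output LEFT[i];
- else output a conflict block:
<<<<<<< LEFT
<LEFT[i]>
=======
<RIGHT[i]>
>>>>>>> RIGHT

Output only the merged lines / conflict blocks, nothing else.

Answer: charlie
<<<<<<< LEFT
india
=======
hotel
>>>>>>> RIGHT
<<<<<<< LEFT
charlie
=======
golf
>>>>>>> RIGHT

Derivation:
Final LEFT:  [charlie, india, charlie]
Final RIGHT: [india, hotel, golf]
i=0: L=charlie, R=india=BASE -> take LEFT -> charlie
i=1: BASE=charlie L=india R=hotel all differ -> CONFLICT
i=2: BASE=delta L=charlie R=golf all differ -> CONFLICT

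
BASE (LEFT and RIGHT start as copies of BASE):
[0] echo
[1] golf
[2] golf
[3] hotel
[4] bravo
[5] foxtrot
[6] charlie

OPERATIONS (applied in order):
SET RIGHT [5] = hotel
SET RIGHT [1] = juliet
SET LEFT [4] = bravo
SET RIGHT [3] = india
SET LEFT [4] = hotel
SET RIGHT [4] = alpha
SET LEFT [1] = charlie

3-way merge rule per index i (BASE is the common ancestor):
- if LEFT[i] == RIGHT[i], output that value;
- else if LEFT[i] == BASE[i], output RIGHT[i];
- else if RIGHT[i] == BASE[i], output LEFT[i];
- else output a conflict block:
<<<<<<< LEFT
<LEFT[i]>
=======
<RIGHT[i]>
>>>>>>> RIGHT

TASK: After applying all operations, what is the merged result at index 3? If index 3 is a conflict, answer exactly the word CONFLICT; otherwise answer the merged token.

Answer: india

Derivation:
Final LEFT:  [echo, charlie, golf, hotel, hotel, foxtrot, charlie]
Final RIGHT: [echo, juliet, golf, india, alpha, hotel, charlie]
i=0: L=echo R=echo -> agree -> echo
i=1: BASE=golf L=charlie R=juliet all differ -> CONFLICT
i=2: L=golf R=golf -> agree -> golf
i=3: L=hotel=BASE, R=india -> take RIGHT -> india
i=4: BASE=bravo L=hotel R=alpha all differ -> CONFLICT
i=5: L=foxtrot=BASE, R=hotel -> take RIGHT -> hotel
i=6: L=charlie R=charlie -> agree -> charlie
Index 3 -> india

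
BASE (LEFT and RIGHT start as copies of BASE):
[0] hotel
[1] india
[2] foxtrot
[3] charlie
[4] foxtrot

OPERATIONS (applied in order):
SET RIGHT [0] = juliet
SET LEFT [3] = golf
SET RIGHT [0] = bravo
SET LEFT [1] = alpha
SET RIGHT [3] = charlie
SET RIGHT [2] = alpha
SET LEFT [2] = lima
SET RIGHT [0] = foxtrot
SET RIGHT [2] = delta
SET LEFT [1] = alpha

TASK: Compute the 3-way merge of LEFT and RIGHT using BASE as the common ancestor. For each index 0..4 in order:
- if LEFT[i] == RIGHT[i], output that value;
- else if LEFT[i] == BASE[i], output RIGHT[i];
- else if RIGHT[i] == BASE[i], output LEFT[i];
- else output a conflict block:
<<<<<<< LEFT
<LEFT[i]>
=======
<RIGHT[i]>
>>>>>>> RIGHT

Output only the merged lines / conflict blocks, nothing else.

Answer: foxtrot
alpha
<<<<<<< LEFT
lima
=======
delta
>>>>>>> RIGHT
golf
foxtrot

Derivation:
Final LEFT:  [hotel, alpha, lima, golf, foxtrot]
Final RIGHT: [foxtrot, india, delta, charlie, foxtrot]
i=0: L=hotel=BASE, R=foxtrot -> take RIGHT -> foxtrot
i=1: L=alpha, R=india=BASE -> take LEFT -> alpha
i=2: BASE=foxtrot L=lima R=delta all differ -> CONFLICT
i=3: L=golf, R=charlie=BASE -> take LEFT -> golf
i=4: L=foxtrot R=foxtrot -> agree -> foxtrot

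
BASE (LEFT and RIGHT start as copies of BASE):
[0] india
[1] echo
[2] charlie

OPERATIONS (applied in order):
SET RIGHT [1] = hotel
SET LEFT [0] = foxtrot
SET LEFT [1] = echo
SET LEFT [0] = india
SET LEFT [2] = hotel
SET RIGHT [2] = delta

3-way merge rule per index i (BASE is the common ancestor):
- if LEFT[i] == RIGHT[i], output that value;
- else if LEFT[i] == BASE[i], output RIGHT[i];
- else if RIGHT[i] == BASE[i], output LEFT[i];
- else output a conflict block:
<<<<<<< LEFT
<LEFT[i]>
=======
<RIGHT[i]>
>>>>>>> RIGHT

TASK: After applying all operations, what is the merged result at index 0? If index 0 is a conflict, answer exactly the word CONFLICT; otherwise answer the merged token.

Answer: india

Derivation:
Final LEFT:  [india, echo, hotel]
Final RIGHT: [india, hotel, delta]
i=0: L=india R=india -> agree -> india
i=1: L=echo=BASE, R=hotel -> take RIGHT -> hotel
i=2: BASE=charlie L=hotel R=delta all differ -> CONFLICT
Index 0 -> india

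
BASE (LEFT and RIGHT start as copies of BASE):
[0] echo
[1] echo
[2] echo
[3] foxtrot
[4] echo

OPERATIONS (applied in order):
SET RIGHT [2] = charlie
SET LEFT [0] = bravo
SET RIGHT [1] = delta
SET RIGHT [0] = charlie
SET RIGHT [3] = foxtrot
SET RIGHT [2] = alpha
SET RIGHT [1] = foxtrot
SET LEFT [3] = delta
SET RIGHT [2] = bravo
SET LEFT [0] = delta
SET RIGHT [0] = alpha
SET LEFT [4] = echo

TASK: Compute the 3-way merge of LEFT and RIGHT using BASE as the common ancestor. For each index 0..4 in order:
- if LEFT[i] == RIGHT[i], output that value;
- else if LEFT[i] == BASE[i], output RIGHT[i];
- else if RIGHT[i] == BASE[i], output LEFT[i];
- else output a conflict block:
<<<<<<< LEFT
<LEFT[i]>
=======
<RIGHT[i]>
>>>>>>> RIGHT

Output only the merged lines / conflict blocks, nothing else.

Final LEFT:  [delta, echo, echo, delta, echo]
Final RIGHT: [alpha, foxtrot, bravo, foxtrot, echo]
i=0: BASE=echo L=delta R=alpha all differ -> CONFLICT
i=1: L=echo=BASE, R=foxtrot -> take RIGHT -> foxtrot
i=2: L=echo=BASE, R=bravo -> take RIGHT -> bravo
i=3: L=delta, R=foxtrot=BASE -> take LEFT -> delta
i=4: L=echo R=echo -> agree -> echo

Answer: <<<<<<< LEFT
delta
=======
alpha
>>>>>>> RIGHT
foxtrot
bravo
delta
echo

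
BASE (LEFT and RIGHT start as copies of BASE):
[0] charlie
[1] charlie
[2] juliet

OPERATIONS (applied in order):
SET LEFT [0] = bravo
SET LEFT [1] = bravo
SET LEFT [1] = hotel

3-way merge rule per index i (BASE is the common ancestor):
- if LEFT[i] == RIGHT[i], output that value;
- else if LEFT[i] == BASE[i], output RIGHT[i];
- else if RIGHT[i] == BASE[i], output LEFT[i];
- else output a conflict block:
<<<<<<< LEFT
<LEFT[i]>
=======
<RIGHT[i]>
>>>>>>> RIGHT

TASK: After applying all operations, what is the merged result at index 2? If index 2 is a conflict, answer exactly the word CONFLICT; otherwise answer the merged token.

Answer: juliet

Derivation:
Final LEFT:  [bravo, hotel, juliet]
Final RIGHT: [charlie, charlie, juliet]
i=0: L=bravo, R=charlie=BASE -> take LEFT -> bravo
i=1: L=hotel, R=charlie=BASE -> take LEFT -> hotel
i=2: L=juliet R=juliet -> agree -> juliet
Index 2 -> juliet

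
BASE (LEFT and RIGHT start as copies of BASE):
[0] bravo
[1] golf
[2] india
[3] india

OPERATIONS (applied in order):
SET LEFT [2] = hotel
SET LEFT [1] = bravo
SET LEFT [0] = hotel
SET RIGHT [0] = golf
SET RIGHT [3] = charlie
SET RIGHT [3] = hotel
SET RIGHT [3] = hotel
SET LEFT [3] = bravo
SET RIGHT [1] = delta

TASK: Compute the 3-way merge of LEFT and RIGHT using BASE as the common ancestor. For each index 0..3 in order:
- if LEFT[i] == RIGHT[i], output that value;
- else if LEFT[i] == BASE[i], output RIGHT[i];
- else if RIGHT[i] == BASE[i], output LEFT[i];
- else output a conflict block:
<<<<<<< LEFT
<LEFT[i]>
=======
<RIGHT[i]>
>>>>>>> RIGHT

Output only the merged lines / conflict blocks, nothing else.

Answer: <<<<<<< LEFT
hotel
=======
golf
>>>>>>> RIGHT
<<<<<<< LEFT
bravo
=======
delta
>>>>>>> RIGHT
hotel
<<<<<<< LEFT
bravo
=======
hotel
>>>>>>> RIGHT

Derivation:
Final LEFT:  [hotel, bravo, hotel, bravo]
Final RIGHT: [golf, delta, india, hotel]
i=0: BASE=bravo L=hotel R=golf all differ -> CONFLICT
i=1: BASE=golf L=bravo R=delta all differ -> CONFLICT
i=2: L=hotel, R=india=BASE -> take LEFT -> hotel
i=3: BASE=india L=bravo R=hotel all differ -> CONFLICT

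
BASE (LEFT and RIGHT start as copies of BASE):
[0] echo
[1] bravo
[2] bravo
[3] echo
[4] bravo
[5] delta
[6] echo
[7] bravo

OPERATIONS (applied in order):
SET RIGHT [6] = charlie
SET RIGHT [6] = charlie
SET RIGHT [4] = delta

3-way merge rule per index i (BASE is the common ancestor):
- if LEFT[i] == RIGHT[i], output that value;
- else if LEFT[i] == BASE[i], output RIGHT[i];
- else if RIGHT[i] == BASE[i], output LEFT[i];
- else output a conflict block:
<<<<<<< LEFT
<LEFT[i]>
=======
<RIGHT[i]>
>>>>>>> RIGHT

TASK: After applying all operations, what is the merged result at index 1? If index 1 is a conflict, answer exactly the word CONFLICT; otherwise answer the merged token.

Final LEFT:  [echo, bravo, bravo, echo, bravo, delta, echo, bravo]
Final RIGHT: [echo, bravo, bravo, echo, delta, delta, charlie, bravo]
i=0: L=echo R=echo -> agree -> echo
i=1: L=bravo R=bravo -> agree -> bravo
i=2: L=bravo R=bravo -> agree -> bravo
i=3: L=echo R=echo -> agree -> echo
i=4: L=bravo=BASE, R=delta -> take RIGHT -> delta
i=5: L=delta R=delta -> agree -> delta
i=6: L=echo=BASE, R=charlie -> take RIGHT -> charlie
i=7: L=bravo R=bravo -> agree -> bravo
Index 1 -> bravo

Answer: bravo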